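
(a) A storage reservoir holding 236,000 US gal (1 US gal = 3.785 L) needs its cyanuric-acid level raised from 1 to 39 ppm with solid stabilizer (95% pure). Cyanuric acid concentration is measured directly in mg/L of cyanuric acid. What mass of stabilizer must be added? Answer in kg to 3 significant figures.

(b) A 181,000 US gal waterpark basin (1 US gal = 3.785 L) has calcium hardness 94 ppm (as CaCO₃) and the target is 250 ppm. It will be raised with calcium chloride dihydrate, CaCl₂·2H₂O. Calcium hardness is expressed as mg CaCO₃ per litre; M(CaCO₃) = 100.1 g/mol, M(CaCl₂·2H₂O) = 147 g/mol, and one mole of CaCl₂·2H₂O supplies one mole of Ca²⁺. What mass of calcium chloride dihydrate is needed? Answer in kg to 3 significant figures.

(a) Volume: 236,000 US gal × 3.785 L/gal = 893,260 L.
(a) CYA to add: (39 − 1) = 38 mg/L × 893,260 L = 33,940 g cyanuric acid.
(a) At 95% purity: 33,940 / 0.95 = 35,730 g product.

(b) Volume: 181,000 US gal × 3.785 L/gal = 685,085 L.
(b) Hardness to add: (250 − 94) = 156 mg/L as CaCO₃ × 685,085 L = 106,900 g as CaCO₃.
(b) Moles of Ca²⁺ (1 mol Ca²⁺ ≡ 1 mol CaCO₃): 106,900 / 100.1 g/mol = 1068 mol.
(b) Mass of CaCl₂·2H₂O: 1068 × 147 = 156,900 g.

(a) 35.7 kg; (b) 157 kg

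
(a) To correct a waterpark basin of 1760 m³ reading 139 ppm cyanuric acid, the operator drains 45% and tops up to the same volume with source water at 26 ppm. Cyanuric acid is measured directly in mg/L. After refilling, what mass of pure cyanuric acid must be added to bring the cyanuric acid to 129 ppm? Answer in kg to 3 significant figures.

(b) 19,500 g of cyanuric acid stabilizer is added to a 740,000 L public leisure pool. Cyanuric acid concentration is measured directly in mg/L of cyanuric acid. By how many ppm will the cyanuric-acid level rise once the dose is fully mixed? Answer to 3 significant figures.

(a) 71.9 kg; (b) 26.4 ppm

(a) Volume: 1760 m³ = 1,760,000 L.
(a) After draining 45% and refilling: 139 × 0.55 + 26 × 0.45 = 88.15 ppm.
(a) Deficit to target: 129 − 88.15 = 40.85 mg/L.
(a) Mass: 40.85 mg/L × 1,760,000 L = 71,900 g cyanuric acid.

(b) Rise: 19,500 g / 740,000 L × 1000 = 26.35 mg/L.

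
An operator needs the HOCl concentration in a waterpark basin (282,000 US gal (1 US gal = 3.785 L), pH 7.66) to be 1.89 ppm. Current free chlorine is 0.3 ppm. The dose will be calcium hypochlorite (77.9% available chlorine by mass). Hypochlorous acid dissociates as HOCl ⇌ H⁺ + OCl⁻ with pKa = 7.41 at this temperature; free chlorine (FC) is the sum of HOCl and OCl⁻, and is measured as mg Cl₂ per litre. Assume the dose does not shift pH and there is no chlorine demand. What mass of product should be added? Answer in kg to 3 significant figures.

6.78 kg

Volume: 282,000 US gal × 3.785 L/gal = 1,067,370 L.
[OCl⁻]/[HOCl] = 10^(pH − pKa) = 10^(7.66 − 7.41) = 1.778; fraction as HOCl = 1/(1 + 1.778) = 0.3599.
Free chlorine required for 1.89 ppm HOCl: 1.89 / 0.3599 = 5.251 ppm.
FC to add: 5.251 − 0.3 = 4.951 mg/L as Cl₂.
Cl₂ equivalent: 4.951 mg/L × 1,067,370 L = 5284 g.
Product at 77.9% available Cl: 5284 / 0.779 = 6784 g.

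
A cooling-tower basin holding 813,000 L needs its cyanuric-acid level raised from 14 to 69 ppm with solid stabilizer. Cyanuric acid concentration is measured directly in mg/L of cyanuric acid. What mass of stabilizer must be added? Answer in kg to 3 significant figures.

44.7 kg

CYA to add: (69 − 14) = 55 mg/L × 813,000 L = 44,720 g cyanuric acid.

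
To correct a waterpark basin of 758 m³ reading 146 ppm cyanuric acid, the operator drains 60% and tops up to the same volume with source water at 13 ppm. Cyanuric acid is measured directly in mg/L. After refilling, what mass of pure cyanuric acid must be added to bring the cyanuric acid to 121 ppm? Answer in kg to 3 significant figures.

Volume: 758 m³ = 758,000 L.
After draining 60% and refilling: 146 × 0.40 + 13 × 0.60 = 66.2 ppm.
Deficit to target: 121 − 66.2 = 54.8 mg/L.
Mass: 54.8 mg/L × 758,000 L = 41,540 g cyanuric acid.

41.5 kg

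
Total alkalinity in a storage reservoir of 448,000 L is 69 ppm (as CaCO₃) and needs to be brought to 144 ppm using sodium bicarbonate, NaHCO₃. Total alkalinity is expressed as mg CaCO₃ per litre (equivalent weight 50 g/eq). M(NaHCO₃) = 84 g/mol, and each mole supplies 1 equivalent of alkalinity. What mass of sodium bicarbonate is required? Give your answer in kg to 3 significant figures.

56.4 kg

Alkalinity to add: (144 − 69) = 75 mg/L as CaCO₃ × 448,000 L = 33,600 g as CaCO₃.
Equivalents: 33,600 g ÷ 50 g/eq = 672 eq.
NaHCO₃ supplies 1 eq per mole → 672 mol.
Mass: 672 mol × 84 g/mol = 56,450 g.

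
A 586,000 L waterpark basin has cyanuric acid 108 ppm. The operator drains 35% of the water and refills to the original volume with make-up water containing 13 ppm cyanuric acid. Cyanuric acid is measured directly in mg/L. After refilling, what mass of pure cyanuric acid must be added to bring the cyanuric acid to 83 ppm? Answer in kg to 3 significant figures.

After draining 35% and refilling: 108 × 0.65 + 13 × 0.35 = 74.75 ppm.
Deficit to target: 83 − 74.75 = 8.25 mg/L.
Mass: 8.25 mg/L × 586,000 L = 4834 g cyanuric acid.

4.83 kg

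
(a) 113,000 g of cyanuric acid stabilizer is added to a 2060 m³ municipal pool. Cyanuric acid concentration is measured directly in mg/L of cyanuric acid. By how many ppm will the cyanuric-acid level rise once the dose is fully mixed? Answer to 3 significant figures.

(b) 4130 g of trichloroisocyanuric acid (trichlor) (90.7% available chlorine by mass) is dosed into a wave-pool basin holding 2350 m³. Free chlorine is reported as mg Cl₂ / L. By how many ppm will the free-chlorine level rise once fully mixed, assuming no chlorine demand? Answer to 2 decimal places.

(a) 54.9 ppm; (b) 1.59 ppm

(a) Volume: 2060 m³ = 2,060,000 L.
(a) Rise: 113,000 g / 2,060,000 L × 1000 = 54.85 mg/L.

(b) Volume: 2350 m³ = 2,350,000 L.
(b) Available chlorine delivered: 4130 g × 0.907 = 3746 g as Cl₂.
(b) Concentration rise: 3746 g / 2,350,000 L = 1.594 mg/L = 1.59 ppm.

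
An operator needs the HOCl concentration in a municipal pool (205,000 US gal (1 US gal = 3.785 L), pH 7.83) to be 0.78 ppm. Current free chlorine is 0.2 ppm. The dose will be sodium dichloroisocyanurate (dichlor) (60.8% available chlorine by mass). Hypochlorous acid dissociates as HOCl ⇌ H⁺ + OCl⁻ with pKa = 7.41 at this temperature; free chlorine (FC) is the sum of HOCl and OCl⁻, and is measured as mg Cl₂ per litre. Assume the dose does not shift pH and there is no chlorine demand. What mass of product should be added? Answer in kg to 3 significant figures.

3.36 kg

Volume: 205,000 US gal × 3.785 L/gal = 775,925 L.
[OCl⁻]/[HOCl] = 10^(pH − pKa) = 10^(7.83 − 7.41) = 2.63; fraction as HOCl = 1/(1 + 2.63) = 0.2755.
Free chlorine required for 0.78 ppm HOCl: 0.78 / 0.2755 = 2.832 ppm.
FC to add: 2.832 − 0.2 = 2.632 mg/L as Cl₂.
Cl₂ equivalent: 2.632 mg/L × 775,925 L = 2042 g.
Product at 60.8% available Cl: 2042 / 0.608 = 3358 g.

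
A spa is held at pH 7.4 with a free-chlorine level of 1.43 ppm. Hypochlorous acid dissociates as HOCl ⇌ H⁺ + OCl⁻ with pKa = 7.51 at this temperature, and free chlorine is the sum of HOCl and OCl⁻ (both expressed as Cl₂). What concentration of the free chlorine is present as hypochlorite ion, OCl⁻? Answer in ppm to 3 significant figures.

[OCl⁻]/[HOCl] = 10^(pH − pKa) = 10^(7.4 − 7.51) = 10^-0.11 = 0.7762.
Fraction as HOCl = 1 / (1 + 0.7762) = 0.563.
OCl⁻ = (1 − 0.563) × 1.43 ppm = 0.6249 ppm.

0.625 ppm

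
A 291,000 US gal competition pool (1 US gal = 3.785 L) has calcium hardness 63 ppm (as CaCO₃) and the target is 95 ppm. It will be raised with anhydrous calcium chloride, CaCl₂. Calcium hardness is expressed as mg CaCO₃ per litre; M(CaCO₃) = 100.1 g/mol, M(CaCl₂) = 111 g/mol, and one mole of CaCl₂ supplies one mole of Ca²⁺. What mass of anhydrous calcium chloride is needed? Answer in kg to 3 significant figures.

39.1 kg

Volume: 291,000 US gal × 3.785 L/gal = 1,101,435 L.
Hardness to add: (95 − 63) = 32 mg/L as CaCO₃ × 1,101,435 L = 35,250 g as CaCO₃.
Moles of Ca²⁺ (1 mol Ca²⁺ ≡ 1 mol CaCO₃): 35,250 / 100.1 g/mol = 352.1 mol.
Mass of CaCl₂: 352.1 × 111 = 39,080 g.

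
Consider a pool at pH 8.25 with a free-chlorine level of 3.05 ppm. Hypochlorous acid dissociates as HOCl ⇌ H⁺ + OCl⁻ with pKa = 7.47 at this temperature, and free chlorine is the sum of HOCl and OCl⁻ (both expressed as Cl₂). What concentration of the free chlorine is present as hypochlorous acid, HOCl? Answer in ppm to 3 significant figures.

0.434 ppm

[OCl⁻]/[HOCl] = 10^(pH − pKa) = 10^(8.25 − 7.47) = 10^0.78 = 6.026.
Fraction as HOCl = 1 / (1 + 6.026) = 0.1423.
HOCl = 0.1423 × 3.05 ppm = 0.4341 ppm.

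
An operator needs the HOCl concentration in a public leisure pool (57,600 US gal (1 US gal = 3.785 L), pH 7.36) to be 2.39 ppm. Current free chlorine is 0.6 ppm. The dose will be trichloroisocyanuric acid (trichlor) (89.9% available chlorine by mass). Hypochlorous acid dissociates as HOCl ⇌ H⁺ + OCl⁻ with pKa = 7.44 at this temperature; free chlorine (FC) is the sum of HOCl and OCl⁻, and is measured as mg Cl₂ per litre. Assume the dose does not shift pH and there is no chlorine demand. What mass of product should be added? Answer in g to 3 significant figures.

Volume: 57,600 US gal × 3.785 L/gal = 218,016 L.
[OCl⁻]/[HOCl] = 10^(pH − pKa) = 10^(7.36 − 7.44) = 0.8318; fraction as HOCl = 1/(1 + 0.8318) = 0.5459.
Free chlorine required for 2.39 ppm HOCl: 2.39 / 0.5459 = 4.378 ppm.
FC to add: 4.378 − 0.6 = 3.778 mg/L as Cl₂.
Cl₂ equivalent: 3.778 mg/L × 218,016 L = 823.6 g.
Product at 89.9% available Cl: 823.6 / 0.899 = 916.2 g.

916 g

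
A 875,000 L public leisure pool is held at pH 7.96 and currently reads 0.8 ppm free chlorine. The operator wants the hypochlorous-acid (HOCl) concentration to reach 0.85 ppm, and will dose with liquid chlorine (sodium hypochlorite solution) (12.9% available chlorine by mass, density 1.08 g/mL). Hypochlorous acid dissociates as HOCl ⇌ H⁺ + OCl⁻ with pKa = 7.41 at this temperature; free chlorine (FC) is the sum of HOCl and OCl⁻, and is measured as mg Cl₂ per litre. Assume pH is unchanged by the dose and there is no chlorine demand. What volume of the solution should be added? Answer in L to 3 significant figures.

[OCl⁻]/[HOCl] = 10^(pH − pKa) = 10^(7.96 − 7.41) = 3.548; fraction as HOCl = 1/(1 + 3.548) = 0.2199.
Free chlorine required for 0.85 ppm HOCl: 0.85 / 0.2199 = 3.866 ppm.
FC to add: 3.866 − 0.8 = 3.066 mg/L as Cl₂.
Cl₂ equivalent: 3.066 mg/L × 875,000 L = 2683 g.
Product at 12.9% available Cl: 2683 / 0.129 = 20,800 g.
Volume: 20,800 g ÷ 1.08 g/mL = 19,260 mL.

19.3 L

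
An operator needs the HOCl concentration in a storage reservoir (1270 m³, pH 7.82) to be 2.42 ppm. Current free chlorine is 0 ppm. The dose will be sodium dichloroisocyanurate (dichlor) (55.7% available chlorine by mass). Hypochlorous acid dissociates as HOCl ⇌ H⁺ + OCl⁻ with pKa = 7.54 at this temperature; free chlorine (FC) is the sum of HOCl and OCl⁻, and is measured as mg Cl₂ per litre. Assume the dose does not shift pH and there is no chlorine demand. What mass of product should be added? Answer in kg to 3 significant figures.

Volume: 1270 m³ = 1,270,000 L.
[OCl⁻]/[HOCl] = 10^(pH − pKa) = 10^(7.82 − 7.54) = 1.905; fraction as HOCl = 1/(1 + 1.905) = 0.3442.
Free chlorine required for 2.42 ppm HOCl: 2.42 / 0.3442 = 7.031 ppm.
FC to add: 7.031 − 0 = 7.031 mg/L as Cl₂.
Cl₂ equivalent: 7.031 mg/L × 1,270,000 L = 8930 g.
Product at 55.7% available Cl: 8930 / 0.557 = 16,030 g.

16.0 kg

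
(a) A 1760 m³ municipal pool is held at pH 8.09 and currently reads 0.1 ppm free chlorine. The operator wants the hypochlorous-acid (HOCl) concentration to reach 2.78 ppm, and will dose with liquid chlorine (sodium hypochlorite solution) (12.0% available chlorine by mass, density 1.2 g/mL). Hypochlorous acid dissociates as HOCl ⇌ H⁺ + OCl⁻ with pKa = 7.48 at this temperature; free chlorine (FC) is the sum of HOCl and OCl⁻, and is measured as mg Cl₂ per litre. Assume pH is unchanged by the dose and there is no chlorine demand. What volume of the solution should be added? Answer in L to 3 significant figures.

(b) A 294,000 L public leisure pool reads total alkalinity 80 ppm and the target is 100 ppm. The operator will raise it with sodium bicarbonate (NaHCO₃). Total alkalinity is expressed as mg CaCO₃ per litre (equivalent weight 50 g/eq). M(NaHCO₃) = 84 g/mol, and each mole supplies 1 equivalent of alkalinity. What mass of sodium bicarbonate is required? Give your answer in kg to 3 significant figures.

(a) 171 L; (b) 9.88 kg

(a) Volume: 1760 m³ = 1,760,000 L.
(a) [OCl⁻]/[HOCl] = 10^(pH − pKa) = 10^(8.09 − 7.48) = 4.074; fraction as HOCl = 1/(1 + 4.074) = 0.1971.
(a) Free chlorine required for 2.78 ppm HOCl: 2.78 / 0.1971 = 14.11 ppm.
(a) FC to add: 14.11 − 0.1 = 14.01 mg/L as Cl₂.
(a) Cl₂ equivalent: 14.01 mg/L × 1,760,000 L = 24,650 g.
(a) Product at 12.0% available Cl: 24,650 / 0.12 = 205,400 g.
(a) Volume: 205,400 g ÷ 1.2 g/mL = 171,200 mL.

(b) Alkalinity to add: (100 − 80) = 20 mg/L as CaCO₃ × 294,000 L = 5880 g as CaCO₃.
(b) Equivalents: 5880 g ÷ 50 g/eq = 117.6 eq.
(b) NaHCO₃ supplies 1 eq per mole → 117.6 mol.
(b) Mass: 117.6 mol × 84 g/mol = 9878 g.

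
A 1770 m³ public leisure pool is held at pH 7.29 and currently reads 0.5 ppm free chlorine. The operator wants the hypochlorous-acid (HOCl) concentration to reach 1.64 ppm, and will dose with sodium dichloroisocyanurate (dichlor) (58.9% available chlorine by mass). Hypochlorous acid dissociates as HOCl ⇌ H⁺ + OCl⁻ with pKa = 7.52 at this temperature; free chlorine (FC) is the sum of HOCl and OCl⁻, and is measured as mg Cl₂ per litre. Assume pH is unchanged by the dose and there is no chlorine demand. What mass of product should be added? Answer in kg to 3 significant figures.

Volume: 1770 m³ = 1,770,000 L.
[OCl⁻]/[HOCl] = 10^(pH − pKa) = 10^(7.29 − 7.52) = 0.5888; fraction as HOCl = 1/(1 + 0.5888) = 0.6294.
Free chlorine required for 1.64 ppm HOCl: 1.64 / 0.6294 = 2.606 ppm.
FC to add: 2.606 − 0.5 = 2.106 mg/L as Cl₂.
Cl₂ equivalent: 2.106 mg/L × 1,770,000 L = 3727 g.
Product at 58.9% available Cl: 3727 / 0.589 = 6328 g.

6.33 kg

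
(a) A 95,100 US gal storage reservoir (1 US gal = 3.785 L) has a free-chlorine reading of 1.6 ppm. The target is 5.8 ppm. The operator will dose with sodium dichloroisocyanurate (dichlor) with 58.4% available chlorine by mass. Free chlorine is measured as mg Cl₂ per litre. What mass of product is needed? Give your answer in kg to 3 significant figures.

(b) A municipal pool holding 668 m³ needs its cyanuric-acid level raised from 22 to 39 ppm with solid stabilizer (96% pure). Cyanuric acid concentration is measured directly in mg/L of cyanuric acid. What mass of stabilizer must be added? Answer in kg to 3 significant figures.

(a) 2.59 kg; (b) 11.8 kg

(a) Volume: 95,100 US gal × 3.785 L/gal = 359,954 L.
(a) Chlorine deficit: 5.8 − 1.6 = 4.2 ppm = 4.2 mg/L as Cl₂.
(a) Cl₂ equivalent needed: 4.2 mg/L × 359,954 L = 1,512,000 mg = 1512 g.
(a) Product at 58.4% available chlorine: 1512 / 0.584 = 2589 g.

(b) Volume: 668 m³ = 668,000 L.
(b) CYA to add: (39 − 22) = 17 mg/L × 668,000 L = 11,360 g cyanuric acid.
(b) At 96% purity: 11,360 / 0.96 = 11,830 g product.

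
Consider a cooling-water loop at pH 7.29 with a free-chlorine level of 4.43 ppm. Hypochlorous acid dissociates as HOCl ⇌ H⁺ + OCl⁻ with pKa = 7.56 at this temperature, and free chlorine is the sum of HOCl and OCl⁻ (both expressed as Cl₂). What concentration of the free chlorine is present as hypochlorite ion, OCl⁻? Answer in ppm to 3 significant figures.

1.55 ppm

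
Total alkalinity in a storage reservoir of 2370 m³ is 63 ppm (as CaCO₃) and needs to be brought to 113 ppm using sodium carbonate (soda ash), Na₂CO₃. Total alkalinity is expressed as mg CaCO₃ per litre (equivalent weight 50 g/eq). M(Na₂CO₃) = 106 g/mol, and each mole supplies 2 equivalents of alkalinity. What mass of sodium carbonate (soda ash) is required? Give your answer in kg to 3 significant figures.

126 kg

Volume: 2370 m³ = 2,370,000 L.
Alkalinity to add: (113 − 63) = 50 mg/L as CaCO₃ × 2,370,000 L = 118,500 g as CaCO₃.
Equivalents: 118,500 g ÷ 50 g/eq = 2370 eq.
Each mole of Na₂CO₃ supplies 2 eq, so 2370 / 2 = 1185 mol.
Mass: 1185 mol × 106 g/mol = 125,600 g.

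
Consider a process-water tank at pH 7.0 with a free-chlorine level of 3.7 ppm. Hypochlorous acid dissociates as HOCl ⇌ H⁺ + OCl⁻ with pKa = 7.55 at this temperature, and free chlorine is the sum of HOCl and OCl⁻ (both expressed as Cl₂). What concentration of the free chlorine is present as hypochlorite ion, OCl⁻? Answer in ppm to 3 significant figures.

0.814 ppm

[OCl⁻]/[HOCl] = 10^(pH − pKa) = 10^(7.0 − 7.55) = 10^-0.55 = 0.2818.
Fraction as HOCl = 1 / (1 + 0.2818) = 0.7801.
OCl⁻ = (1 − 0.7801) × 3.7 ppm = 0.8135 ppm.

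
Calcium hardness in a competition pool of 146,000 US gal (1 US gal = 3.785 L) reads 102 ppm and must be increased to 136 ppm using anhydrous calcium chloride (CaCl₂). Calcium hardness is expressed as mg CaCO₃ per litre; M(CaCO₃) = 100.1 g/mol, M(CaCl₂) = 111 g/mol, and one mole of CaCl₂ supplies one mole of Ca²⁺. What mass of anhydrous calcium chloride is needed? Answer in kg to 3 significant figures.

20.8 kg

Volume: 146,000 US gal × 3.785 L/gal = 552,610 L.
Hardness to add: (136 − 102) = 34 mg/L as CaCO₃ × 552,610 L = 18,790 g as CaCO₃.
Moles of Ca²⁺ (1 mol Ca²⁺ ≡ 1 mol CaCO₃): 18,790 / 100.1 g/mol = 187.7 mol.
Mass of CaCl₂: 187.7 × 111 = 20,830 g.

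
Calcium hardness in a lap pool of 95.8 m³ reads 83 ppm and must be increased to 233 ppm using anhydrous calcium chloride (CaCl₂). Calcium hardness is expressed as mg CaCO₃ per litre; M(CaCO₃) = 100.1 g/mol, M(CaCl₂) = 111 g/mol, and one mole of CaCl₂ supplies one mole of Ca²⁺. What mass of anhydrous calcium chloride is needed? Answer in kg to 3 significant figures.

15.9 kg

Volume: 95.8 m³ = 95,800 L.
Hardness to add: (233 − 83) = 150 mg/L as CaCO₃ × 95,800 L = 14,370 g as CaCO₃.
Moles of Ca²⁺ (1 mol Ca²⁺ ≡ 1 mol CaCO₃): 14,370 / 100.1 g/mol = 143.6 mol.
Mass of CaCl₂: 143.6 × 111 = 15,930 g.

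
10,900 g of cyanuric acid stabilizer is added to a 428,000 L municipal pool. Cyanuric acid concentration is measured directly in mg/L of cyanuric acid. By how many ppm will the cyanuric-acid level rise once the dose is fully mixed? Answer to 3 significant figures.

Rise: 10,900 g / 428,000 L × 1000 = 25.47 mg/L.

25.5 ppm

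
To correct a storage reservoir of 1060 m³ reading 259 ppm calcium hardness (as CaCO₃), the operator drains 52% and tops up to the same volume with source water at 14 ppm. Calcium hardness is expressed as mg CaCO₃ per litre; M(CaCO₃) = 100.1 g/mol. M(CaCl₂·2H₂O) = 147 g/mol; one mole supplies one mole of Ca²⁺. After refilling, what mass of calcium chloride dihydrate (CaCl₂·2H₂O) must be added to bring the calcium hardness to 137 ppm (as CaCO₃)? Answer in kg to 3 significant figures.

8.41 kg

Volume: 1060 m³ = 1,060,000 L.
After draining 52% and refilling: 259 × 0.48 + 14 × 0.52 = 131.6 ppm.
Deficit to target: 137 − 131.6 = 5.4 mg/L.
As CaCO₃: 5.4 mg/L × 1,060,000 L = 5724 g; ÷ 100.1 = 57.18 mol Ca²⁺.
Mass: 57.18 × 147 = 8406 g.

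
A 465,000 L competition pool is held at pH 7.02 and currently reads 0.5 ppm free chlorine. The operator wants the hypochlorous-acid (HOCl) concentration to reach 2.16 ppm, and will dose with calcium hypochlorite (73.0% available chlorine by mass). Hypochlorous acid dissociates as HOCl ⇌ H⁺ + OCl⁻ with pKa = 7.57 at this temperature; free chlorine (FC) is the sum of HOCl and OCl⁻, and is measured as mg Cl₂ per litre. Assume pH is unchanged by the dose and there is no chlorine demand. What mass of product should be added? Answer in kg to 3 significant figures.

1.45 kg

[OCl⁻]/[HOCl] = 10^(pH − pKa) = 10^(7.02 − 7.57) = 0.2818; fraction as HOCl = 1/(1 + 0.2818) = 0.7801.
Free chlorine required for 2.16 ppm HOCl: 2.16 / 0.7801 = 2.769 ppm.
FC to add: 2.769 − 0.5 = 2.269 mg/L as Cl₂.
Cl₂ equivalent: 2.269 mg/L × 465,000 L = 1055 g.
Product at 73.0% available Cl: 1055 / 0.73 = 1445 g.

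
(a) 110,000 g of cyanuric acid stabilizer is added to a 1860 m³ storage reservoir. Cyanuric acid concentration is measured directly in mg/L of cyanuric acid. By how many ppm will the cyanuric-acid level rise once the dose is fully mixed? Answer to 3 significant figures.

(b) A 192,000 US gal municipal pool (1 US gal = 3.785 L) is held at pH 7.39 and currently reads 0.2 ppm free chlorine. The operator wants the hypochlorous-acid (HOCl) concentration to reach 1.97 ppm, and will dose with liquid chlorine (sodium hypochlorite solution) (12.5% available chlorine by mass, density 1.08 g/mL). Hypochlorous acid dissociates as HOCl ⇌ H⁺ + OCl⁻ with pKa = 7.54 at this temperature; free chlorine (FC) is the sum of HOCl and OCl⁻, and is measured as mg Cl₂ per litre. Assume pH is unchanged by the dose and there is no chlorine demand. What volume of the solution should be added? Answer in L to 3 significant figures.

(a) 59.1 ppm; (b) 17.0 L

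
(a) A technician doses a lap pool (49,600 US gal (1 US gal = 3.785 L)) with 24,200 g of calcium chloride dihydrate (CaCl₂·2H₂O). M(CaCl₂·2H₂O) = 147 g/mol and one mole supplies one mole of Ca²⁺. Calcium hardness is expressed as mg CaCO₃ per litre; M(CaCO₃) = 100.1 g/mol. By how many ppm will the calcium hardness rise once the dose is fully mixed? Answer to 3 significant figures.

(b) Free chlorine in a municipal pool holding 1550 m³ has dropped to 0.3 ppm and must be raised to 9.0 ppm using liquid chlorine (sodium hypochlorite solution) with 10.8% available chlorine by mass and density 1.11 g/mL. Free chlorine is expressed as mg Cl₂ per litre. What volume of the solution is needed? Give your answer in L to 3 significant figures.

(a) 87.8 ppm; (b) 112 L

(a) Volume: 49,600 US gal × 3.785 L/gal = 187,736 L.
(a) Moles of Ca²⁺: 24,200 g ÷ 147 g/mol = 164.6 mol.
(a) As CaCO₃: 164.6 mol × 100.1 g/mol = 16,480 g.
(a) Rise: 16,480 g / 187,736 L × 1000 = 87.78 mg/L.

(b) Volume: 1550 m³ = 1,550,000 L.
(b) Chlorine deficit: 9.0 − 0.3 = 8.7 ppm = 8.7 mg/L as Cl₂.
(b) Cl₂ equivalent needed: 8.7 mg/L × 1,550,000 L = 13,480,000 mg = 13,480 g.
(b) Product at 10.8% available chlorine: 13,480 / 0.108 = 124,900 g.
(b) Volume at density 1.11 g/mL: 124,900 g ÷ 1.11 g/mL = 112,500 mL.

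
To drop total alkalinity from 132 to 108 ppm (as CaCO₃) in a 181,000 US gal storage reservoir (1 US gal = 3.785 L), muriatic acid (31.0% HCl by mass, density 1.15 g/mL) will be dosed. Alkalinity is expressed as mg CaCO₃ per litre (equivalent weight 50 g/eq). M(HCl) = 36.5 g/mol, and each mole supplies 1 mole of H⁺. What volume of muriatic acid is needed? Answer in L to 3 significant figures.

Volume: 181,000 US gal × 3.785 L/gal = 685,085 L.
Alkalinity to neutralize: (132 − 108) = 24 mg/L as CaCO₃ × 685,085 L = 16,440 g as CaCO₃.
Equivalents of H⁺ required: 16,440 ÷ 50 g/eq = 328.8 eq = 328.8 mol HCl.
Mass of HCl: 328.8 × 36.5 = 12,000 g.
Mass of 31.0% solution: 12,000 / 0.31 = 38,720 g.
Volume: 38,720 g ÷ 1.15 g/mL = 33,670 mL.

33.7 L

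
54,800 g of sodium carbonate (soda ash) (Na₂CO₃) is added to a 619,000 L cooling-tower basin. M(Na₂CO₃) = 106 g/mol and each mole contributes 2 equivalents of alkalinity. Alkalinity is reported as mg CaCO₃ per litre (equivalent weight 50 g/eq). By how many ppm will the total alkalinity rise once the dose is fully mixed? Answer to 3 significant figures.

83.5 ppm

Moles of Na₂CO₃: 54,800 g ÷ 106 g/mol = 517 mol → 1034 eq of alkalinity.
As CaCO₃: 1034 eq × 50 g/eq = 51,700 g.
Rise: 51,700 g / 619,000 L × 1000 = 83.52 mg/L.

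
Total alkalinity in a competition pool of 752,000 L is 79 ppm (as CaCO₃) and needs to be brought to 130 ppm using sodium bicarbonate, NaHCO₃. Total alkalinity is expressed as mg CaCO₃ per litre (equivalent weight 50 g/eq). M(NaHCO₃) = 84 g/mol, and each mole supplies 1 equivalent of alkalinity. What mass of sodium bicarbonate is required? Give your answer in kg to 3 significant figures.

Alkalinity to add: (130 − 79) = 51 mg/L as CaCO₃ × 752,000 L = 38,350 g as CaCO₃.
Equivalents: 38,350 g ÷ 50 g/eq = 767 eq.
NaHCO₃ supplies 1 eq per mole → 767 mol.
Mass: 767 mol × 84 g/mol = 64,430 g.

64.4 kg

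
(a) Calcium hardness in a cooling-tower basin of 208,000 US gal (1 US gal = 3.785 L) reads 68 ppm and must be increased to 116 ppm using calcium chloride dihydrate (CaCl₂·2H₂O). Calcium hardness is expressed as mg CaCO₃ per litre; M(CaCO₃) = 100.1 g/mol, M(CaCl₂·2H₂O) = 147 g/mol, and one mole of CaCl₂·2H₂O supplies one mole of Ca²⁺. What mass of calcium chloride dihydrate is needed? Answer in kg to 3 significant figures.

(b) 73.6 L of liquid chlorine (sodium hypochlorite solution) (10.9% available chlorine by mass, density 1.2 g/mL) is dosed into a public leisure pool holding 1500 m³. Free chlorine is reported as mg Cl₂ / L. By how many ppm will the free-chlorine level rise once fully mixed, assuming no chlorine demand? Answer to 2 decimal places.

(a) Volume: 208,000 US gal × 3.785 L/gal = 787,280 L.
(a) Hardness to add: (116 − 68) = 48 mg/L as CaCO₃ × 787,280 L = 37,790 g as CaCO₃.
(a) Moles of Ca²⁺ (1 mol Ca²⁺ ≡ 1 mol CaCO₃): 37,790 / 100.1 g/mol = 377.5 mol.
(a) Mass of CaCl₂·2H₂O: 377.5 × 147 = 55,490 g.

(b) Volume: 1500 m³ = 1,500,000 L.
(b) Mass of solution: 73.6 L × 1000 mL/L × 1.2 g/mL = 88,320 g.
(b) Available chlorine delivered: 88,320 g × 0.109 = 9627 g as Cl₂.
(b) Concentration rise: 9627 g / 1,500,000 L = 6.418 mg/L = 6.42 ppm.

(a) 55.5 kg; (b) 6.42 ppm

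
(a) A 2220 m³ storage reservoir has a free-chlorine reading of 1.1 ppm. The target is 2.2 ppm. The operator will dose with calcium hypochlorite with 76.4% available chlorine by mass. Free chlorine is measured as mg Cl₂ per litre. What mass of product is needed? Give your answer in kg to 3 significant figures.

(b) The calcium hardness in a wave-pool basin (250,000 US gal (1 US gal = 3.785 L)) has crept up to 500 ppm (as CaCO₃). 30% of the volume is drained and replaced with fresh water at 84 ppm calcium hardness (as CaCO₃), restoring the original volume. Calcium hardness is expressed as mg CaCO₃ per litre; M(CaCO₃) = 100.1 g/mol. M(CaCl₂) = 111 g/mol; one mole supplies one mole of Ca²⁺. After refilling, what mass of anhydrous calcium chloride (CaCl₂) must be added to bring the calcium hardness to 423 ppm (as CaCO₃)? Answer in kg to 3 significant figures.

(a) Volume: 2220 m³ = 2,220,000 L.
(a) Chlorine deficit: 2.2 − 1.1 = 1.1 ppm = 1.1 mg/L as Cl₂.
(a) Cl₂ equivalent needed: 1.1 mg/L × 2,220,000 L = 2,442,000 mg = 2442 g.
(a) Product at 76.4% available chlorine: 2442 / 0.764 = 3196 g.

(b) Volume: 250,000 US gal × 3.785 L/gal = 946,250 L.
(b) After draining 30% and refilling: 500 × 0.70 + 84 × 0.30 = 375.2 ppm.
(b) Deficit to target: 423 − 375.2 = 47.8 mg/L.
(b) As CaCO₃: 47.8 mg/L × 946,250 L = 45,230 g; ÷ 100.1 = 451.9 mol Ca²⁺.
(b) Mass: 451.9 × 111 = 50,160 g.

(a) 3.20 kg; (b) 50.2 kg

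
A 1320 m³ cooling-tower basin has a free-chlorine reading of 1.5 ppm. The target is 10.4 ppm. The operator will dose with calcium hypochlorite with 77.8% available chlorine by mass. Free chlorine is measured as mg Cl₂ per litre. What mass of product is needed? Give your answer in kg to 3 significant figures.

15.1 kg

Volume: 1320 m³ = 1,320,000 L.
Chlorine deficit: 10.4 − 1.5 = 8.9 ppm = 8.9 mg/L as Cl₂.
Cl₂ equivalent needed: 8.9 mg/L × 1,320,000 L = 11,750,000 mg = 11,750 g.
Product at 77.8% available chlorine: 11,750 / 0.778 = 15,100 g.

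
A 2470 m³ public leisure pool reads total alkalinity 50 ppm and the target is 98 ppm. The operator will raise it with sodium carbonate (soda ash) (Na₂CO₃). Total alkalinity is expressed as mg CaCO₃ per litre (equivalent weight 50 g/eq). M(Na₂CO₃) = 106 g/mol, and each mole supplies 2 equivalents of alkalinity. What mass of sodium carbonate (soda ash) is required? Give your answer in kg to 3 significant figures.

126 kg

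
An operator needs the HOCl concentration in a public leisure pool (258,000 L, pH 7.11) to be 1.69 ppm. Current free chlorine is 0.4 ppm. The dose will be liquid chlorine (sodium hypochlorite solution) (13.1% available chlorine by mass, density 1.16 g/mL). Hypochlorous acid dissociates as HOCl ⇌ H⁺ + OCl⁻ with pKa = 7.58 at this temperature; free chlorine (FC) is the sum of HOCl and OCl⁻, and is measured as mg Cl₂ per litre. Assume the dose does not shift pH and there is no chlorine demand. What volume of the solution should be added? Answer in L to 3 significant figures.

[OCl⁻]/[HOCl] = 10^(pH − pKa) = 10^(7.11 − 7.58) = 0.3388; fraction as HOCl = 1/(1 + 0.3388) = 0.7469.
Free chlorine required for 1.69 ppm HOCl: 1.69 / 0.7469 = 2.263 ppm.
FC to add: 2.263 − 0.4 = 1.863 mg/L as Cl₂.
Cl₂ equivalent: 1.863 mg/L × 258,000 L = 480.6 g.
Product at 13.1% available Cl: 480.6 / 0.131 = 3668 g.
Volume: 3668 g ÷ 1.16 g/mL = 3162 mL.

3.16 L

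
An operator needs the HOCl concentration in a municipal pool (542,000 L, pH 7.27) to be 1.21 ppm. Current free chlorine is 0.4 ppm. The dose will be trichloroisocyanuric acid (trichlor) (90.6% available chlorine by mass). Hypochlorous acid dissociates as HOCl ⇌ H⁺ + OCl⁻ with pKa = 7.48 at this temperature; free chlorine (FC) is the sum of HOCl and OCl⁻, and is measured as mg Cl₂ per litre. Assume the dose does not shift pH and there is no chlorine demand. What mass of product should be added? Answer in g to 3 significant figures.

[OCl⁻]/[HOCl] = 10^(pH − pKa) = 10^(7.27 − 7.48) = 0.6166; fraction as HOCl = 1/(1 + 0.6166) = 0.6186.
Free chlorine required for 1.21 ppm HOCl: 1.21 / 0.6186 = 1.956 ppm.
FC to add: 1.956 − 0.4 = 1.556 mg/L as Cl₂.
Cl₂ equivalent: 1.556 mg/L × 542,000 L = 843.4 g.
Product at 90.6% available Cl: 843.4 / 0.906 = 930.9 g.

931 g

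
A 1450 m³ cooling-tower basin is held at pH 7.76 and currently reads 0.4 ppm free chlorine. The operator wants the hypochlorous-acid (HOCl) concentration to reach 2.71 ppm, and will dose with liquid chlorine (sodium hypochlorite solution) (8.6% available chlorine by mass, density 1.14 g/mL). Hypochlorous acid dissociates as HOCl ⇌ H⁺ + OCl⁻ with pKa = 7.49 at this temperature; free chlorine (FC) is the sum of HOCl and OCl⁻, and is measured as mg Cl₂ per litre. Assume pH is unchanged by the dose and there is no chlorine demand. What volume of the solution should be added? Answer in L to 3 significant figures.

Volume: 1450 m³ = 1,450,000 L.
[OCl⁻]/[HOCl] = 10^(pH − pKa) = 10^(7.76 − 7.49) = 1.862; fraction as HOCl = 1/(1 + 1.862) = 0.3494.
Free chlorine required for 2.71 ppm HOCl: 2.71 / 0.3494 = 7.756 ppm.
FC to add: 7.756 − 0.4 = 7.356 mg/L as Cl₂.
Cl₂ equivalent: 7.356 mg/L × 1,450,000 L = 10,670 g.
Product at 8.6% available Cl: 10,670 / 0.086 = 124,000 g.
Volume: 124,000 g ÷ 1.14 g/mL = 108,800 mL.

109 L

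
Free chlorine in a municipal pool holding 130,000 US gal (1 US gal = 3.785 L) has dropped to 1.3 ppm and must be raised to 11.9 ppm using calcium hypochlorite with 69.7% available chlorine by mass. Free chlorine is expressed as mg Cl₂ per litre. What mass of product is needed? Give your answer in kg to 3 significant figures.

7.48 kg

Volume: 130,000 US gal × 3.785 L/gal = 492,050 L.
Chlorine deficit: 11.9 − 1.3 = 10.6 ppm = 10.6 mg/L as Cl₂.
Cl₂ equivalent needed: 10.6 mg/L × 492,050 L = 5,216,000 mg = 5216 g.
Product at 69.7% available chlorine: 5216 / 0.697 = 7483 g.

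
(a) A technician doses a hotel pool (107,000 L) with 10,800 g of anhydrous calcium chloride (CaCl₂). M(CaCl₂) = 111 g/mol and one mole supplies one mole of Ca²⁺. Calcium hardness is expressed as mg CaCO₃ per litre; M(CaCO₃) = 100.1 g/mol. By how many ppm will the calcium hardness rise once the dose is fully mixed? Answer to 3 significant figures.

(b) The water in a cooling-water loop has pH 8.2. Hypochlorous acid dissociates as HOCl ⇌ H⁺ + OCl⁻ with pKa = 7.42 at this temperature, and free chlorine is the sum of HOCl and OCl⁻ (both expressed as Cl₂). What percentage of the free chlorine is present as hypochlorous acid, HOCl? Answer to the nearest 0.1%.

(a) 91.0 ppm; (b) 14.2%

(a) Moles of Ca²⁺: 10,800 g ÷ 111 g/mol = 97.3 mol.
(a) As CaCO₃: 97.3 mol × 100.1 g/mol = 9739 g.
(a) Rise: 9739 g / 107,000 L × 1000 = 91.02 mg/L.

(b) [OCl⁻]/[HOCl] = 10^(pH − pKa) = 10^(8.2 − 7.42) = 10^0.78 = 6.026.
(b) Fraction as HOCl = 1 / (1 + 6.026) = 0.1423.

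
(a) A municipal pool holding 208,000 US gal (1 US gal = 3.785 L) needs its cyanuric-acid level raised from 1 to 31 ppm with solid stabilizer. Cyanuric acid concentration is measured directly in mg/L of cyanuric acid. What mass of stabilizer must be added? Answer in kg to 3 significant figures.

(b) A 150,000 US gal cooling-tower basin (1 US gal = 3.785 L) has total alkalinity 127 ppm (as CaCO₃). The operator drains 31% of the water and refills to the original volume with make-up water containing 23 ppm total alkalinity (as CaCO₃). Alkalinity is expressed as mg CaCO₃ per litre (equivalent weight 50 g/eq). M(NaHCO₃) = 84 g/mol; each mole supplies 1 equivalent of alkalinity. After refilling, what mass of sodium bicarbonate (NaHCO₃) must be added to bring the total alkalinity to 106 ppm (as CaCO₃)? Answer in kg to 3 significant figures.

(a) 23.6 kg; (b) 10.7 kg

(a) Volume: 208,000 US gal × 3.785 L/gal = 787,280 L.
(a) CYA to add: (31 − 1) = 30 mg/L × 787,280 L = 23,620 g cyanuric acid.

(b) Volume: 150,000 US gal × 3.785 L/gal = 567,750 L.
(b) After draining 31% and refilling: 127 × 0.69 + 23 × 0.31 = 94.76 ppm.
(b) Deficit to target: 106 − 94.76 = 11.24 mg/L.
(b) As CaCO₃: 11.24 mg/L × 567,750 L = 6382 g; ÷ 50 g/eq ÷ 1 = 127.6 mol NaHCO₃.
(b) Mass: 127.6 × 84 = 10,720 g.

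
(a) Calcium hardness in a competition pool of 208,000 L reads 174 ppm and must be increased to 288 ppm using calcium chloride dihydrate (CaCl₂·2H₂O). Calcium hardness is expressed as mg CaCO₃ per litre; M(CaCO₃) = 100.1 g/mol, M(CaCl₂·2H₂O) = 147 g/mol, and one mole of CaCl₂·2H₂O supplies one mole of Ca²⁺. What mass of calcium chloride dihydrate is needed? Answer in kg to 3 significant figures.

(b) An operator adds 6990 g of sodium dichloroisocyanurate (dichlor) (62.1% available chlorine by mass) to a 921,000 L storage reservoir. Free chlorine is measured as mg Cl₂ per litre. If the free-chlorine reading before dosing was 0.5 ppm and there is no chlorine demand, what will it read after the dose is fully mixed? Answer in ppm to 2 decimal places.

(a) Hardness to add: (288 − 174) = 114 mg/L as CaCO₃ × 208,000 L = 23,710 g as CaCO₃.
(a) Moles of Ca²⁺ (1 mol Ca²⁺ ≡ 1 mol CaCO₃): 23,710 / 100.1 g/mol = 236.9 mol.
(a) Mass of CaCl₂·2H₂O: 236.9 × 147 = 34,820 g.

(b) Available chlorine delivered: 6990 g × 0.621 = 4341 g as Cl₂.
(b) Concentration rise: 4341 g / 921,000 L = 4.713 mg/L = 4.71 ppm.
(b) Final FC: 0.5 + 4.71 = 5.21 ppm.

(a) 34.8 kg; (b) 5.21 ppm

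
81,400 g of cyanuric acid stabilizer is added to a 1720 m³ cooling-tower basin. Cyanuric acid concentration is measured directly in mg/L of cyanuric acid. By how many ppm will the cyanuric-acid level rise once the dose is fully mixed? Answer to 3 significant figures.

Volume: 1720 m³ = 1,720,000 L.
Rise: 81,400 g / 1,720,000 L × 1000 = 47.33 mg/L.

47.3 ppm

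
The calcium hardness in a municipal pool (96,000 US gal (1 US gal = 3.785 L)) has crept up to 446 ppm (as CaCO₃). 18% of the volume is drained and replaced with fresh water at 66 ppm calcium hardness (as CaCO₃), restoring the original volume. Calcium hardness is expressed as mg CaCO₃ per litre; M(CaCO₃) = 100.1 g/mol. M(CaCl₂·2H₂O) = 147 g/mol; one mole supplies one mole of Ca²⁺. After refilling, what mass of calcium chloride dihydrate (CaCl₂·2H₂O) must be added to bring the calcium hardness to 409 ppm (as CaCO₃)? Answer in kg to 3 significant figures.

16.8 kg

Volume: 96,000 US gal × 3.785 L/gal = 363,360 L.
After draining 18% and refilling: 446 × 0.82 + 66 × 0.18 = 377.6 ppm.
Deficit to target: 409 − 377.6 = 31.4 mg/L.
As CaCO₃: 31.4 mg/L × 363,360 L = 11,410 g; ÷ 100.1 = 114 mol Ca²⁺.
Mass: 114 × 147 = 16,760 g.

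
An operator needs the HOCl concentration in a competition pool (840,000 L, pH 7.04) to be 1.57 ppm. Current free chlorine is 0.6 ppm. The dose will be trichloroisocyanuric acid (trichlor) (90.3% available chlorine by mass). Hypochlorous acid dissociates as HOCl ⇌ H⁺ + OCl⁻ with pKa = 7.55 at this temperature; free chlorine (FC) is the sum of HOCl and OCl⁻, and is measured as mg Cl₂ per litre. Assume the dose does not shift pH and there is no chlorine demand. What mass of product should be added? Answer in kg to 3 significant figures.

[OCl⁻]/[HOCl] = 10^(pH − pKa) = 10^(7.04 − 7.55) = 0.309; fraction as HOCl = 1/(1 + 0.309) = 0.7639.
Free chlorine required for 1.57 ppm HOCl: 1.57 / 0.7639 = 2.055 ppm.
FC to add: 2.055 − 0.6 = 1.455 mg/L as Cl₂.
Cl₂ equivalent: 1.455 mg/L × 840,000 L = 1222 g.
Product at 90.3% available Cl: 1222 / 0.903 = 1354 g.

1.35 kg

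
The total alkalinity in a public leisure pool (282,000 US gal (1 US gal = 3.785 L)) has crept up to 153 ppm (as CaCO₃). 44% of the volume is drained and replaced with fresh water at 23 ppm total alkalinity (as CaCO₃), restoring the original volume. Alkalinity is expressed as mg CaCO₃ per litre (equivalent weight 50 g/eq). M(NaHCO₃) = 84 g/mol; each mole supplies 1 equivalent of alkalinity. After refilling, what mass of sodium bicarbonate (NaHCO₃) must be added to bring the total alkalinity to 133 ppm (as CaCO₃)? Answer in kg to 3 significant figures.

66.7 kg

Volume: 282,000 US gal × 3.785 L/gal = 1,067,370 L.
After draining 44% and refilling: 153 × 0.56 + 23 × 0.44 = 95.8 ppm.
Deficit to target: 133 − 95.8 = 37.2 mg/L.
As CaCO₃: 37.2 mg/L × 1,067,370 L = 39,710 g; ÷ 50 g/eq ÷ 1 = 794.1 mol NaHCO₃.
Mass: 794.1 × 84 = 66,710 g.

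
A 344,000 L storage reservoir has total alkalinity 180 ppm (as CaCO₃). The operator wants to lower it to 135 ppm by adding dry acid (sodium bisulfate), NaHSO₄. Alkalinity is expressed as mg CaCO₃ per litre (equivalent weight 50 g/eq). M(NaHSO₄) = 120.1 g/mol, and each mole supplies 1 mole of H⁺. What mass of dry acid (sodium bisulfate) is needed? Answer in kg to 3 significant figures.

37.2 kg

Alkalinity to neutralize: (180 − 135) = 45 mg/L as CaCO₃ × 344,000 L = 15,480 g as CaCO₃.
Equivalents of H⁺ required: 15,480 ÷ 50 g/eq = 309.6 eq = 309.6 mol NaHSO₄.
Mass of NaHSO₄: 309.6 × 120.1 = 37,180 g.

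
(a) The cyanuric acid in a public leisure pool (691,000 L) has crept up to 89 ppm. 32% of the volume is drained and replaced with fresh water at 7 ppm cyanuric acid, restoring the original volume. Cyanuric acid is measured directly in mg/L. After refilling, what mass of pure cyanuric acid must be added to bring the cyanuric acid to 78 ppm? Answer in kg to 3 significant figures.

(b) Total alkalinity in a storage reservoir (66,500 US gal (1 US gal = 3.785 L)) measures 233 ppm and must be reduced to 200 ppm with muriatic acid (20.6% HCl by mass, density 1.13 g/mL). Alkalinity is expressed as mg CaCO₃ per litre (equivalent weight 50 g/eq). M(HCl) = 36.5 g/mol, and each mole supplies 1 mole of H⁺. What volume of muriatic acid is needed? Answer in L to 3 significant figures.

(a) 10.5 kg; (b) 26.0 L

(a) After draining 32% and refilling: 89 × 0.68 + 7 × 0.32 = 62.76 ppm.
(a) Deficit to target: 78 − 62.76 = 15.24 mg/L.
(a) Mass: 15.24 mg/L × 691,000 L = 10,530 g cyanuric acid.

(b) Volume: 66,500 US gal × 3.785 L/gal = 251,702 L.
(b) Alkalinity to neutralize: (233 − 200) = 33 mg/L as CaCO₃ × 251,702 L = 8306 g as CaCO₃.
(b) Equivalents of H⁺ required: 8306 ÷ 50 g/eq = 166.1 eq = 166.1 mol HCl.
(b) Mass of HCl: 166.1 × 36.5 = 6064 g.
(b) Mass of 20.6% solution: 6064 / 0.206 = 29,430 g.
(b) Volume: 29,430 g ÷ 1.13 g/mL = 26,050 mL.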